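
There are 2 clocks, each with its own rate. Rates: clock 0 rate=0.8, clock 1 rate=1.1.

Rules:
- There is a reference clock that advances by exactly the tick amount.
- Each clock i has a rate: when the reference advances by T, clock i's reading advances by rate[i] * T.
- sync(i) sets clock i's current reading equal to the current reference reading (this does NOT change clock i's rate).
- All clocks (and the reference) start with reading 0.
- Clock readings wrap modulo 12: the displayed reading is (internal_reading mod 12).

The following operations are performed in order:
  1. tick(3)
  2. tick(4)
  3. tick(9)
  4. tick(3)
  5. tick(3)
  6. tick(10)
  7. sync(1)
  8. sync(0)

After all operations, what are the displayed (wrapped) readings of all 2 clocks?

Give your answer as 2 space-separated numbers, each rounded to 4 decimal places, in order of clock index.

Answer: 8.0000 8.0000

Derivation:
After op 1 tick(3): ref=3.0000 raw=[2.4000 3.3000]
After op 2 tick(4): ref=7.0000 raw=[5.6000 7.7000]
After op 3 tick(9): ref=16.0000 raw=[12.8000 17.6000]
After op 4 tick(3): ref=19.0000 raw=[15.2000 20.9000]
After op 5 tick(3): ref=22.0000 raw=[17.6000 24.2000]
After op 6 tick(10): ref=32.0000 raw=[25.6000 35.2000]
After op 7 sync(1): ref=32.0000 raw=[25.6000 32.0000]
After op 8 sync(0): ref=32.0000 raw=[32.0000 32.0000]
Wrap final raw readings (mod 12): 32.0000 mod 12 = 8.0000; 32.0000 mod 12 = 8.0000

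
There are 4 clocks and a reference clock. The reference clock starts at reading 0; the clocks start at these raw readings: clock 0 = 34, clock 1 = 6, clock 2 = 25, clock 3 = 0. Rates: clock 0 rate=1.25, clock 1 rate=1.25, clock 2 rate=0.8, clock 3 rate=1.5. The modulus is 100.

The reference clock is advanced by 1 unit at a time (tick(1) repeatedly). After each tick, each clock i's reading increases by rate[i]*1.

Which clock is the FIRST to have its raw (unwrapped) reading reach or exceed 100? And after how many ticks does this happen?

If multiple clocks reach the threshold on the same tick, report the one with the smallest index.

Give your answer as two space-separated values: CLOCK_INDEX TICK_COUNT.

Answer: 0 53

Derivation:
clock 0: start=34, rate=1.25, needs 100-34 = 66; ticks = ceil(66/1.25) = ceil(52.8000) = 53; reading at tick 53 = 34 + 1.25*53 = 100.2500
clock 1: start=6, rate=1.25, needs 100-6 = 94; ticks = ceil(94/1.25) = ceil(75.2000) = 76; reading at tick 76 = 6 + 1.25*76 = 101.0000
clock 2: start=25, rate=0.8, needs 100-25 = 75; ticks = ceil(75/0.8) = ceil(93.7500) = 94; reading at tick 94 = 25 + 0.8*94 = 100.2000
clock 3: start=0, rate=1.5, needs 100-0 = 100; ticks = ceil(100/1.5) = ceil(66.6667) = 67; reading at tick 67 = 0 + 1.5*67 = 100.5000
Minimum tick count = 53; winners = [0]; smallest index = 0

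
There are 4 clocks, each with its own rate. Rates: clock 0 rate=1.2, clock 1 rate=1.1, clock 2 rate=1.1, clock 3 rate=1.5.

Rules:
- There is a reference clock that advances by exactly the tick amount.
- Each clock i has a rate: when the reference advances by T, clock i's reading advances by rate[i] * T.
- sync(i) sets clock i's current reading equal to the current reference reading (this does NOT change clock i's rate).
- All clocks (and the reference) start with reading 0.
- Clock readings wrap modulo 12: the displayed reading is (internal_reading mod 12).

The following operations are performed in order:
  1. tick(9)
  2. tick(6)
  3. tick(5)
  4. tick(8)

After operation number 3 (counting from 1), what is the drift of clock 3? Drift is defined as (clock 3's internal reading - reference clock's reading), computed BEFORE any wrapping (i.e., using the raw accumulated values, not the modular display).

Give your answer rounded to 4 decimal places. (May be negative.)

After op 1 tick(9): ref=9.0000 raw=[10.8000 9.9000 9.9000 13.5000]
After op 2 tick(6): ref=15.0000 raw=[18.0000 16.5000 16.5000 22.5000]
After op 3 tick(5): ref=20.0000 raw=[24.0000 22.0000 22.0000 30.0000]
Drift of clock 3 after op 3: 30.0000 - 20.0000 = 10.0000

Answer: 10.0000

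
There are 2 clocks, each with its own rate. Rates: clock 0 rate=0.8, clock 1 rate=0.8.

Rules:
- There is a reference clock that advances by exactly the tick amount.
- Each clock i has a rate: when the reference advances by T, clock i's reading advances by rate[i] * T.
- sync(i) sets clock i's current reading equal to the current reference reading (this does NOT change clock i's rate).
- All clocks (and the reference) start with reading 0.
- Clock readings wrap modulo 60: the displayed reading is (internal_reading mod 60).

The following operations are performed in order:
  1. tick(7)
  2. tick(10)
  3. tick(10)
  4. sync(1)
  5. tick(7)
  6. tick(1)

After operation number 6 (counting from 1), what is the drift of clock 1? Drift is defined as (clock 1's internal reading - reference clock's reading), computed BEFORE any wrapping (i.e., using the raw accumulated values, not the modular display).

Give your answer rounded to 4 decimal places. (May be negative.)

After op 1 tick(7): ref=7.0000 raw=[5.6000 5.6000]
After op 2 tick(10): ref=17.0000 raw=[13.6000 13.6000]
After op 3 tick(10): ref=27.0000 raw=[21.6000 21.6000]
After op 4 sync(1): ref=27.0000 raw=[21.6000 27.0000]
After op 5 tick(7): ref=34.0000 raw=[27.2000 32.6000]
After op 6 tick(1): ref=35.0000 raw=[28.0000 33.4000]
Drift of clock 1 after op 6: 33.4000 - 35.0000 = -1.6000

Answer: -1.6000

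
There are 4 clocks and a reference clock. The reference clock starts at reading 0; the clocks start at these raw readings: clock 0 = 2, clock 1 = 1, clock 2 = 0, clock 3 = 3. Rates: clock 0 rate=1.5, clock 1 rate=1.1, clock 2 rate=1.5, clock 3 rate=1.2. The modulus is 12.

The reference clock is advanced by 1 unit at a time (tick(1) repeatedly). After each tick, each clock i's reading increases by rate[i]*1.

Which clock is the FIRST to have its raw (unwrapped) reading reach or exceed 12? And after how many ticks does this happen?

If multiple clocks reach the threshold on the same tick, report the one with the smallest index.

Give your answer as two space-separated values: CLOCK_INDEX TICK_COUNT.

Answer: 0 7

Derivation:
clock 0: start=2, rate=1.5, needs 12-2 = 10; ticks = ceil(10/1.5) = ceil(6.6667) = 7; reading at tick 7 = 2 + 1.5*7 = 12.5000
clock 1: start=1, rate=1.1, needs 12-1 = 11; ticks = ceil(11/1.1) = ceil(10.0000) = 10; reading at tick 10 = 1 + 1.1*10 = 12.0000
clock 2: start=0, rate=1.5, needs 12-0 = 12; ticks = ceil(12/1.5) = ceil(8.0000) = 8; reading at tick 8 = 0 + 1.5*8 = 12.0000
clock 3: start=3, rate=1.2, needs 12-3 = 9; ticks = ceil(9/1.2) = ceil(7.5000) = 8; reading at tick 8 = 3 + 1.2*8 = 12.6000
Minimum tick count = 7; winners = [0]; smallest index = 0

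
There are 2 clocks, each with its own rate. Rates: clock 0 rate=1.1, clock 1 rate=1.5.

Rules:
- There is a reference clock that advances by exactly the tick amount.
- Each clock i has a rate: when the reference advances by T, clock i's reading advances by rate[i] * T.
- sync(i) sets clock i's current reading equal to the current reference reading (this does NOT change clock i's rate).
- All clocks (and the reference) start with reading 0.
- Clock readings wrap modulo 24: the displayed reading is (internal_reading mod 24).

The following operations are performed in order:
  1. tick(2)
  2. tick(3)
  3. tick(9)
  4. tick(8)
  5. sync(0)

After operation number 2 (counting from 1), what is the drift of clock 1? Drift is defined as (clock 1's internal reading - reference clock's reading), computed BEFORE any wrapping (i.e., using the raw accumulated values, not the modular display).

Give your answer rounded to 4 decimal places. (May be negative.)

Answer: 2.5000

Derivation:
After op 1 tick(2): ref=2.0000 raw=[2.2000 3.0000]
After op 2 tick(3): ref=5.0000 raw=[5.5000 7.5000]
Drift of clock 1 after op 2: 7.5000 - 5.0000 = 2.5000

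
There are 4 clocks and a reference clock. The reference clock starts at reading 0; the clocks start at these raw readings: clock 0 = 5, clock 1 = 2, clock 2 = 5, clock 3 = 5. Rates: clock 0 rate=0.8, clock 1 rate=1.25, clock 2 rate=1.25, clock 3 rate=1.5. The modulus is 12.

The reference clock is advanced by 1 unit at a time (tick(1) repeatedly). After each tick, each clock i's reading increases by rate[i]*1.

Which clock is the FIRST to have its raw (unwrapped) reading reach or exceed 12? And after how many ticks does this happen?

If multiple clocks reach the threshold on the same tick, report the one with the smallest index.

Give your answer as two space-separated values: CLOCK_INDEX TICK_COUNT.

clock 0: start=5, rate=0.8, needs 12-5 = 7; ticks = ceil(7/0.8) = ceil(8.7500) = 9; reading at tick 9 = 5 + 0.8*9 = 12.2000
clock 1: start=2, rate=1.25, needs 12-2 = 10; ticks = ceil(10/1.25) = ceil(8.0000) = 8; reading at tick 8 = 2 + 1.25*8 = 12.0000
clock 2: start=5, rate=1.25, needs 12-5 = 7; ticks = ceil(7/1.25) = ceil(5.6000) = 6; reading at tick 6 = 5 + 1.25*6 = 12.5000
clock 3: start=5, rate=1.5, needs 12-5 = 7; ticks = ceil(7/1.5) = ceil(4.6667) = 5; reading at tick 5 = 5 + 1.5*5 = 12.5000
Minimum tick count = 5; winners = [3]; smallest index = 3

Answer: 3 5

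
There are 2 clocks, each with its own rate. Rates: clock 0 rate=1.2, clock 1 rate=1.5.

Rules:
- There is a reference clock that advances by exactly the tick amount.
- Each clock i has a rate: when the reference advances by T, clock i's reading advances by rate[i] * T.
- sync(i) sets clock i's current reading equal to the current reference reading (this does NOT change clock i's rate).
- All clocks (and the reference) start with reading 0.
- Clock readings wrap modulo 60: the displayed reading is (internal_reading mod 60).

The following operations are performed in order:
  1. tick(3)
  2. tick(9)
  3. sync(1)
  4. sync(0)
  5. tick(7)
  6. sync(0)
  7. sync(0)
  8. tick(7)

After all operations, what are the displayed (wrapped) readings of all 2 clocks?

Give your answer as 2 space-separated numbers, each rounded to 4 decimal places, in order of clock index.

Answer: 27.4000 33.0000

Derivation:
After op 1 tick(3): ref=3.0000 raw=[3.6000 4.5000]
After op 2 tick(9): ref=12.0000 raw=[14.4000 18.0000]
After op 3 sync(1): ref=12.0000 raw=[14.4000 12.0000]
After op 4 sync(0): ref=12.0000 raw=[12.0000 12.0000]
After op 5 tick(7): ref=19.0000 raw=[20.4000 22.5000]
After op 6 sync(0): ref=19.0000 raw=[19.0000 22.5000]
After op 7 sync(0): ref=19.0000 raw=[19.0000 22.5000]
After op 8 tick(7): ref=26.0000 raw=[27.4000 33.0000]
Wrap final raw readings (mod 60): 27.4000 mod 60 = 27.4000; 33.0000 mod 60 = 33.0000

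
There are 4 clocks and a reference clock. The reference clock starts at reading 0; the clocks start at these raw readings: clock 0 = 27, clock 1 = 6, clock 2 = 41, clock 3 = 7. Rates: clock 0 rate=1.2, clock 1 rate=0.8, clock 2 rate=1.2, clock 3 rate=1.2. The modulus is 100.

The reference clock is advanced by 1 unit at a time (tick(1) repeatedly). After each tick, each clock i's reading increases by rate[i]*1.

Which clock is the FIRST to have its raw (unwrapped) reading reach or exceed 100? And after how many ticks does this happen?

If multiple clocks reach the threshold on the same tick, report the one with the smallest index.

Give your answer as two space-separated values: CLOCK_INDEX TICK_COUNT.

Answer: 2 50

Derivation:
clock 0: start=27, rate=1.2, needs 100-27 = 73; ticks = ceil(73/1.2) = ceil(60.8333) = 61; reading at tick 61 = 27 + 1.2*61 = 100.2000
clock 1: start=6, rate=0.8, needs 100-6 = 94; ticks = ceil(94/0.8) = ceil(117.5000) = 118; reading at tick 118 = 6 + 0.8*118 = 100.4000
clock 2: start=41, rate=1.2, needs 100-41 = 59; ticks = ceil(59/1.2) = ceil(49.1667) = 50; reading at tick 50 = 41 + 1.2*50 = 101.0000
clock 3: start=7, rate=1.2, needs 100-7 = 93; ticks = ceil(93/1.2) = ceil(77.5000) = 78; reading at tick 78 = 7 + 1.2*78 = 100.6000
Minimum tick count = 50; winners = [2]; smallest index = 2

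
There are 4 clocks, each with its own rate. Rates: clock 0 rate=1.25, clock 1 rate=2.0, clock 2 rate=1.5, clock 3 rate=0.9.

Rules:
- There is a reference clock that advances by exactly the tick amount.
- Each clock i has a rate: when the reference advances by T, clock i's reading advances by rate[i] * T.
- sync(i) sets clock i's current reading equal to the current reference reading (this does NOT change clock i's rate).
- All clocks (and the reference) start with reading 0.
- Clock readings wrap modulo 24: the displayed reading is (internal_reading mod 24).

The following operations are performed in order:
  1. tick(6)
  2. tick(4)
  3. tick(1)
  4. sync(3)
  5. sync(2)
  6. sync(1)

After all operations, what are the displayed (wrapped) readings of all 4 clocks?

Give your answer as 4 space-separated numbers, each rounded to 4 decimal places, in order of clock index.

After op 1 tick(6): ref=6.0000 raw=[7.5000 12.0000 9.0000 5.4000]
After op 2 tick(4): ref=10.0000 raw=[12.5000 20.0000 15.0000 9.0000]
After op 3 tick(1): ref=11.0000 raw=[13.7500 22.0000 16.5000 9.9000]
After op 4 sync(3): ref=11.0000 raw=[13.7500 22.0000 16.5000 11.0000]
After op 5 sync(2): ref=11.0000 raw=[13.7500 22.0000 11.0000 11.0000]
After op 6 sync(1): ref=11.0000 raw=[13.7500 11.0000 11.0000 11.0000]
Wrap final raw readings (mod 24): 13.7500 mod 24 = 13.7500; 11.0000 mod 24 = 11.0000; 11.0000 mod 24 = 11.0000; 11.0000 mod 24 = 11.0000

Answer: 13.7500 11.0000 11.0000 11.0000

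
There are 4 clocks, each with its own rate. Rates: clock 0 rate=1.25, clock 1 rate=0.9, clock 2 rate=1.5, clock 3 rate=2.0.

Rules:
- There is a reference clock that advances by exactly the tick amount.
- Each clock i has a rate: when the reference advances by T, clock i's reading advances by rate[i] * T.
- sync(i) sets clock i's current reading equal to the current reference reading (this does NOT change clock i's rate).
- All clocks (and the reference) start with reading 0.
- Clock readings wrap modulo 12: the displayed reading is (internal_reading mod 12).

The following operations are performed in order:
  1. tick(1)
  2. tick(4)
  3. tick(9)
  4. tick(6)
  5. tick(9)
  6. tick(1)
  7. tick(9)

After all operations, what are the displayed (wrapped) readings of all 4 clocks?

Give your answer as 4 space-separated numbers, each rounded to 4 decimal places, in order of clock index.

Answer: 0.7500 11.1000 10.5000 6.0000

Derivation:
After op 1 tick(1): ref=1.0000 raw=[1.2500 0.9000 1.5000 2.0000]
After op 2 tick(4): ref=5.0000 raw=[6.2500 4.5000 7.5000 10.0000]
After op 3 tick(9): ref=14.0000 raw=[17.5000 12.6000 21.0000 28.0000]
After op 4 tick(6): ref=20.0000 raw=[25.0000 18.0000 30.0000 40.0000]
After op 5 tick(9): ref=29.0000 raw=[36.2500 26.1000 43.5000 58.0000]
After op 6 tick(1): ref=30.0000 raw=[37.5000 27.0000 45.0000 60.0000]
After op 7 tick(9): ref=39.0000 raw=[48.7500 35.1000 58.5000 78.0000]
Wrap final raw readings (mod 12): 48.7500 mod 12 = 0.7500; 35.1000 mod 12 = 11.1000; 58.5000 mod 12 = 10.5000; 78.0000 mod 12 = 6.0000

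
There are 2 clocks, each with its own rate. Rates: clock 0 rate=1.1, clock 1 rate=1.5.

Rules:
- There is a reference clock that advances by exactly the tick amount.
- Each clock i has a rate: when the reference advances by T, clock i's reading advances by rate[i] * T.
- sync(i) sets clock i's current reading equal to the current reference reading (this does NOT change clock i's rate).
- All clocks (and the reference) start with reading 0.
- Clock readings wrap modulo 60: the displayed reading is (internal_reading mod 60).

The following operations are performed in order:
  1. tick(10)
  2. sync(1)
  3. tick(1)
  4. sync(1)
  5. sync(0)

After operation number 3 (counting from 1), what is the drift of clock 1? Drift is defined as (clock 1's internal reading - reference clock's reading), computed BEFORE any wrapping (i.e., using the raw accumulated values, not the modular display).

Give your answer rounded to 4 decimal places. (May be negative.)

Answer: 0.5000

Derivation:
After op 1 tick(10): ref=10.0000 raw=[11.0000 15.0000]
After op 2 sync(1): ref=10.0000 raw=[11.0000 10.0000]
After op 3 tick(1): ref=11.0000 raw=[12.1000 11.5000]
Drift of clock 1 after op 3: 11.5000 - 11.0000 = 0.5000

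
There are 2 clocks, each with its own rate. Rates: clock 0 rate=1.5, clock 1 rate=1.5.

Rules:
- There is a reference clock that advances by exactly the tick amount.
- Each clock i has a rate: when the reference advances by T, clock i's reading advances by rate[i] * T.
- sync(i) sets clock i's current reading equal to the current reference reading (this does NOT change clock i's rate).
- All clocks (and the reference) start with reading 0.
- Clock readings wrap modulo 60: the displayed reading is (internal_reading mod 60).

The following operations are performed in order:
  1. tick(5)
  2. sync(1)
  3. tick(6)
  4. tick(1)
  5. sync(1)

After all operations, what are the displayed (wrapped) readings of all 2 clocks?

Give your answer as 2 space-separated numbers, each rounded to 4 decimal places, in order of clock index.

Answer: 18.0000 12.0000

Derivation:
After op 1 tick(5): ref=5.0000 raw=[7.5000 7.5000]
After op 2 sync(1): ref=5.0000 raw=[7.5000 5.0000]
After op 3 tick(6): ref=11.0000 raw=[16.5000 14.0000]
After op 4 tick(1): ref=12.0000 raw=[18.0000 15.5000]
After op 5 sync(1): ref=12.0000 raw=[18.0000 12.0000]
Wrap final raw readings (mod 60): 18.0000 mod 60 = 18.0000; 12.0000 mod 60 = 12.0000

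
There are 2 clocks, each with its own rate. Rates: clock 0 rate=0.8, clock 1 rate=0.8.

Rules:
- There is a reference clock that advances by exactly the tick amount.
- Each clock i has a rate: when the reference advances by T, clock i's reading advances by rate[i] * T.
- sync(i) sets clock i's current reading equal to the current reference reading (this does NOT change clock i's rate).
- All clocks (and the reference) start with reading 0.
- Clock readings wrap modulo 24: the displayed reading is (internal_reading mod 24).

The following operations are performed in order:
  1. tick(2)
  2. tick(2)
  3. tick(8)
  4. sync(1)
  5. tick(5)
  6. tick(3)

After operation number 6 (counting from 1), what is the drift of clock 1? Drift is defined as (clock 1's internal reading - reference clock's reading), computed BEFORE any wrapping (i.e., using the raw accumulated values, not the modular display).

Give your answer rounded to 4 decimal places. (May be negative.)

Answer: -1.6000

Derivation:
After op 1 tick(2): ref=2.0000 raw=[1.6000 1.6000]
After op 2 tick(2): ref=4.0000 raw=[3.2000 3.2000]
After op 3 tick(8): ref=12.0000 raw=[9.6000 9.6000]
After op 4 sync(1): ref=12.0000 raw=[9.6000 12.0000]
After op 5 tick(5): ref=17.0000 raw=[13.6000 16.0000]
After op 6 tick(3): ref=20.0000 raw=[16.0000 18.4000]
Drift of clock 1 after op 6: 18.4000 - 20.0000 = -1.6000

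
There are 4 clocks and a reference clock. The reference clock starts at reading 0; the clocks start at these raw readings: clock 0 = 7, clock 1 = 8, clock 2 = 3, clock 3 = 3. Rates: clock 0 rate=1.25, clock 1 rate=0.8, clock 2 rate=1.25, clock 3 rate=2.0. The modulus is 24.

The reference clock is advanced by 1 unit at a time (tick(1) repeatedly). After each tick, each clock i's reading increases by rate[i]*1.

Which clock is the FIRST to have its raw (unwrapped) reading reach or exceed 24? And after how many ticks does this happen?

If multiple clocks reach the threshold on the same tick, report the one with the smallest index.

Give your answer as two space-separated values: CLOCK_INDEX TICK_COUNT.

Answer: 3 11

Derivation:
clock 0: start=7, rate=1.25, needs 24-7 = 17; ticks = ceil(17/1.25) = ceil(13.6000) = 14; reading at tick 14 = 7 + 1.25*14 = 24.5000
clock 1: start=8, rate=0.8, needs 24-8 = 16; ticks = ceil(16/0.8) = ceil(20.0000) = 20; reading at tick 20 = 8 + 0.8*20 = 24.0000
clock 2: start=3, rate=1.25, needs 24-3 = 21; ticks = ceil(21/1.25) = ceil(16.8000) = 17; reading at tick 17 = 3 + 1.25*17 = 24.2500
clock 3: start=3, rate=2.0, needs 24-3 = 21; ticks = ceil(21/2.0) = ceil(10.5000) = 11; reading at tick 11 = 3 + 2.0*11 = 25.0000
Minimum tick count = 11; winners = [3]; smallest index = 3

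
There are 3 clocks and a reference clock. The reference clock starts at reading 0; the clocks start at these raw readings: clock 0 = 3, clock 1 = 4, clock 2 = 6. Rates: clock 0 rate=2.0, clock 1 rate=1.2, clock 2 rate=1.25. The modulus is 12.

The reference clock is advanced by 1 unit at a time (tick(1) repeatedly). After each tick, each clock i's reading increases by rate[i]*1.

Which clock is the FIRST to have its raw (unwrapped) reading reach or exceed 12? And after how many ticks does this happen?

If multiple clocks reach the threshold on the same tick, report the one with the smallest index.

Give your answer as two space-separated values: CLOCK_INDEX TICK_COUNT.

Answer: 0 5

Derivation:
clock 0: start=3, rate=2.0, needs 12-3 = 9; ticks = ceil(9/2.0) = ceil(4.5000) = 5; reading at tick 5 = 3 + 2.0*5 = 13.0000
clock 1: start=4, rate=1.2, needs 12-4 = 8; ticks = ceil(8/1.2) = ceil(6.6667) = 7; reading at tick 7 = 4 + 1.2*7 = 12.4000
clock 2: start=6, rate=1.25, needs 12-6 = 6; ticks = ceil(6/1.25) = ceil(4.8000) = 5; reading at tick 5 = 6 + 1.25*5 = 12.2500
Minimum tick count = 5; winners = [0, 2]; smallest index = 0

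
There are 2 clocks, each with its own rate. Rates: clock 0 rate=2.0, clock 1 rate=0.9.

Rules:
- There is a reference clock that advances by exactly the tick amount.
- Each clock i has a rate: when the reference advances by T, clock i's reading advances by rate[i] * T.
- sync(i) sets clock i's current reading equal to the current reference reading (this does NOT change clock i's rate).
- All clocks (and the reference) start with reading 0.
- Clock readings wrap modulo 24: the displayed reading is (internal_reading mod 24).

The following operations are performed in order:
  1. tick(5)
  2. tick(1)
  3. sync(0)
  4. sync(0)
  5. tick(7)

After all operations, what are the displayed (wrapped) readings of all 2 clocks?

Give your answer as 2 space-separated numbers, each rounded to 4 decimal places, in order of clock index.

After op 1 tick(5): ref=5.0000 raw=[10.0000 4.5000]
After op 2 tick(1): ref=6.0000 raw=[12.0000 5.4000]
After op 3 sync(0): ref=6.0000 raw=[6.0000 5.4000]
After op 4 sync(0): ref=6.0000 raw=[6.0000 5.4000]
After op 5 tick(7): ref=13.0000 raw=[20.0000 11.7000]
Wrap final raw readings (mod 24): 20.0000 mod 24 = 20.0000; 11.7000 mod 24 = 11.7000

Answer: 20.0000 11.7000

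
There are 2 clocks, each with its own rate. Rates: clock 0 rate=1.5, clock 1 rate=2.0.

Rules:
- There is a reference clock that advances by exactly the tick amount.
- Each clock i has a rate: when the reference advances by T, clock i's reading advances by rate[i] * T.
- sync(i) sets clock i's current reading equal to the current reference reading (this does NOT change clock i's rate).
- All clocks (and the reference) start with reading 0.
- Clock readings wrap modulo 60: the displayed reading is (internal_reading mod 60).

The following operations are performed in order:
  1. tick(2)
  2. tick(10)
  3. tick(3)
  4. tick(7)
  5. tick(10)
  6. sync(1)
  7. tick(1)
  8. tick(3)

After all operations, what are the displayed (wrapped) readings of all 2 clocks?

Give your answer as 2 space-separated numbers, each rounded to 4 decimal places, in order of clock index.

After op 1 tick(2): ref=2.0000 raw=[3.0000 4.0000]
After op 2 tick(10): ref=12.0000 raw=[18.0000 24.0000]
After op 3 tick(3): ref=15.0000 raw=[22.5000 30.0000]
After op 4 tick(7): ref=22.0000 raw=[33.0000 44.0000]
After op 5 tick(10): ref=32.0000 raw=[48.0000 64.0000]
After op 6 sync(1): ref=32.0000 raw=[48.0000 32.0000]
After op 7 tick(1): ref=33.0000 raw=[49.5000 34.0000]
After op 8 tick(3): ref=36.0000 raw=[54.0000 40.0000]
Wrap final raw readings (mod 60): 54.0000 mod 60 = 54.0000; 40.0000 mod 60 = 40.0000

Answer: 54.0000 40.0000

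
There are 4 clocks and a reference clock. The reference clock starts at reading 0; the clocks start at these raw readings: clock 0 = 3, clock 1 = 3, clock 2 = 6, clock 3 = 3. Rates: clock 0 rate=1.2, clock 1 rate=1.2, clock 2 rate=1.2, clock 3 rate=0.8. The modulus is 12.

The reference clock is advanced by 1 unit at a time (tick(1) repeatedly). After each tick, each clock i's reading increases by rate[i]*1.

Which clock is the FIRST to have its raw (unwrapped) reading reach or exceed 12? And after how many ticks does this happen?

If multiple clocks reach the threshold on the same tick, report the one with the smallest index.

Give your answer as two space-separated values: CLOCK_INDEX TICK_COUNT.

Answer: 2 5

Derivation:
clock 0: start=3, rate=1.2, needs 12-3 = 9; ticks = ceil(9/1.2) = ceil(7.5000) = 8; reading at tick 8 = 3 + 1.2*8 = 12.6000
clock 1: start=3, rate=1.2, needs 12-3 = 9; ticks = ceil(9/1.2) = ceil(7.5000) = 8; reading at tick 8 = 3 + 1.2*8 = 12.6000
clock 2: start=6, rate=1.2, needs 12-6 = 6; ticks = ceil(6/1.2) = ceil(5.0000) = 5; reading at tick 5 = 6 + 1.2*5 = 12.0000
clock 3: start=3, rate=0.8, needs 12-3 = 9; ticks = ceil(9/0.8) = ceil(11.2500) = 12; reading at tick 12 = 3 + 0.8*12 = 12.6000
Minimum tick count = 5; winners = [2]; smallest index = 2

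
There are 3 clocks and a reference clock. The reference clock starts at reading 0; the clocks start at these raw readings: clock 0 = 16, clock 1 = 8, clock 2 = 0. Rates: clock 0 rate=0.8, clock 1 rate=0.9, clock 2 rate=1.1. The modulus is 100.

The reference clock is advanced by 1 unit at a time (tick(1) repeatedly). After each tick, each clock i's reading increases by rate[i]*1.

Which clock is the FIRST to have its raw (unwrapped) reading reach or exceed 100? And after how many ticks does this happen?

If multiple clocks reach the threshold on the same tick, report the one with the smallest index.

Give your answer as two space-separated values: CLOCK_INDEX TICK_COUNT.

clock 0: start=16, rate=0.8, needs 100-16 = 84; ticks = ceil(84/0.8) = ceil(105.0000) = 105; reading at tick 105 = 16 + 0.8*105 = 100.0000
clock 1: start=8, rate=0.9, needs 100-8 = 92; ticks = ceil(92/0.9) = ceil(102.2222) = 103; reading at tick 103 = 8 + 0.9*103 = 100.7000
clock 2: start=0, rate=1.1, needs 100-0 = 100; ticks = ceil(100/1.1) = ceil(90.9091) = 91; reading at tick 91 = 0 + 1.1*91 = 100.1000
Minimum tick count = 91; winners = [2]; smallest index = 2

Answer: 2 91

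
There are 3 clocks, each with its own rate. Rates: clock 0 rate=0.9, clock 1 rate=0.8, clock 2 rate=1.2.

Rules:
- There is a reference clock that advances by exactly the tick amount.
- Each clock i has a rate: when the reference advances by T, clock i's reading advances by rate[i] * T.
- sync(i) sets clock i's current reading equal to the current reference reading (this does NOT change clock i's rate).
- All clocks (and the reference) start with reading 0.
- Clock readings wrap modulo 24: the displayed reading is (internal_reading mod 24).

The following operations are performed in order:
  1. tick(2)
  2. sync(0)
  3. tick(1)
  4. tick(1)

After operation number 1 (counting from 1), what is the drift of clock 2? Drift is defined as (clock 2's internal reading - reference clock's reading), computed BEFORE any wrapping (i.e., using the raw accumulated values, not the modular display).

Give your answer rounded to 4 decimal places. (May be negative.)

After op 1 tick(2): ref=2.0000 raw=[1.8000 1.6000 2.4000]
Drift of clock 2 after op 1: 2.4000 - 2.0000 = 0.4000

Answer: 0.4000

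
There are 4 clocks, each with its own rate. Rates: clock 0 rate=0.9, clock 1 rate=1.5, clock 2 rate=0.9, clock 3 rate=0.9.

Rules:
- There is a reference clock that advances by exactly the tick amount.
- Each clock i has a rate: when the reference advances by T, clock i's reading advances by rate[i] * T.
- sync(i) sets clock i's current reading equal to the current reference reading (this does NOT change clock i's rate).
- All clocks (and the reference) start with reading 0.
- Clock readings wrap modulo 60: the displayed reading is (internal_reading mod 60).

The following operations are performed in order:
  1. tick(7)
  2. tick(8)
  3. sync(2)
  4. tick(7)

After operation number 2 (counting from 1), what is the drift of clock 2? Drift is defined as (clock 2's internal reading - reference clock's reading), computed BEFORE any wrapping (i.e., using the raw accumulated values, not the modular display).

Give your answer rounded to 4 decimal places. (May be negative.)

Answer: -1.5000

Derivation:
After op 1 tick(7): ref=7.0000 raw=[6.3000 10.5000 6.3000 6.3000]
After op 2 tick(8): ref=15.0000 raw=[13.5000 22.5000 13.5000 13.5000]
Drift of clock 2 after op 2: 13.5000 - 15.0000 = -1.5000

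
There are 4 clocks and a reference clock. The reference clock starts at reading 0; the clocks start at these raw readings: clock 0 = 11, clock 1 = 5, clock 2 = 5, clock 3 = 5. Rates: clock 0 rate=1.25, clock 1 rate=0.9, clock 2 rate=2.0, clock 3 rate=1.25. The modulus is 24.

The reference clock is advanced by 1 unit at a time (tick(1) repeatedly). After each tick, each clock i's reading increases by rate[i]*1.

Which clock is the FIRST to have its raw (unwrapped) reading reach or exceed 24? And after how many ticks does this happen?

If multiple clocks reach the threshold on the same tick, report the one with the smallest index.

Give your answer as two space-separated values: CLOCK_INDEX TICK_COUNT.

clock 0: start=11, rate=1.25, needs 24-11 = 13; ticks = ceil(13/1.25) = ceil(10.4000) = 11; reading at tick 11 = 11 + 1.25*11 = 24.7500
clock 1: start=5, rate=0.9, needs 24-5 = 19; ticks = ceil(19/0.9) = ceil(21.1111) = 22; reading at tick 22 = 5 + 0.9*22 = 24.8000
clock 2: start=5, rate=2.0, needs 24-5 = 19; ticks = ceil(19/2.0) = ceil(9.5000) = 10; reading at tick 10 = 5 + 2.0*10 = 25.0000
clock 3: start=5, rate=1.25, needs 24-5 = 19; ticks = ceil(19/1.25) = ceil(15.2000) = 16; reading at tick 16 = 5 + 1.25*16 = 25.0000
Minimum tick count = 10; winners = [2]; smallest index = 2

Answer: 2 10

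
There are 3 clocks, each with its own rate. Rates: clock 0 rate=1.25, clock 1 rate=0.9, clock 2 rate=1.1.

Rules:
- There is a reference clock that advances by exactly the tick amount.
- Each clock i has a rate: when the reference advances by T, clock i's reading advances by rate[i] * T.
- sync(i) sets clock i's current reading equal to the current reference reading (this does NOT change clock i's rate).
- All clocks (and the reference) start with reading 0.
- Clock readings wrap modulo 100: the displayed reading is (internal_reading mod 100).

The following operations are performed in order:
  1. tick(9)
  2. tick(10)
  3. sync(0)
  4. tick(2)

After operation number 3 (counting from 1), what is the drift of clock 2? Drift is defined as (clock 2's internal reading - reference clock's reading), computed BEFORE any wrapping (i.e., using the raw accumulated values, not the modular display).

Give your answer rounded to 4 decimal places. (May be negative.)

Answer: 1.9000

Derivation:
After op 1 tick(9): ref=9.0000 raw=[11.2500 8.1000 9.9000]
After op 2 tick(10): ref=19.0000 raw=[23.7500 17.1000 20.9000]
After op 3 sync(0): ref=19.0000 raw=[19.0000 17.1000 20.9000]
Drift of clock 2 after op 3: 20.9000 - 19.0000 = 1.9000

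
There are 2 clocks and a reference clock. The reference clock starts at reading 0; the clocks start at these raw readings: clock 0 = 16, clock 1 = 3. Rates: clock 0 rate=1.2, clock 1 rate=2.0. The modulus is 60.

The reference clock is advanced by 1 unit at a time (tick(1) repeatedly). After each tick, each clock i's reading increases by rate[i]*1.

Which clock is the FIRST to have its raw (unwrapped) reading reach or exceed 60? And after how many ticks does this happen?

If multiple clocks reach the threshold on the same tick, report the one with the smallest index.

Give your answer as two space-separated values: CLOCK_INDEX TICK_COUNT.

Answer: 1 29

Derivation:
clock 0: start=16, rate=1.2, needs 60-16 = 44; ticks = ceil(44/1.2) = ceil(36.6667) = 37; reading at tick 37 = 16 + 1.2*37 = 60.4000
clock 1: start=3, rate=2.0, needs 60-3 = 57; ticks = ceil(57/2.0) = ceil(28.5000) = 29; reading at tick 29 = 3 + 2.0*29 = 61.0000
Minimum tick count = 29; winners = [1]; smallest index = 1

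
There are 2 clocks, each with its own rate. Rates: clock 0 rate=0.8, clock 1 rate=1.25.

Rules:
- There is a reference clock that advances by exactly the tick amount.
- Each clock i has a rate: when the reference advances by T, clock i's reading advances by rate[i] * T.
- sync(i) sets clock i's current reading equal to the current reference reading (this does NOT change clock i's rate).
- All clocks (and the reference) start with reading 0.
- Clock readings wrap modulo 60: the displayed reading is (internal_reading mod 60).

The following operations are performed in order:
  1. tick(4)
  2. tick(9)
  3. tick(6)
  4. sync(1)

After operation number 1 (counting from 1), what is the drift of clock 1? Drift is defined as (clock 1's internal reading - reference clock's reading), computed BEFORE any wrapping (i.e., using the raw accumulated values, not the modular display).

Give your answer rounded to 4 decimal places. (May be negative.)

After op 1 tick(4): ref=4.0000 raw=[3.2000 5.0000]
Drift of clock 1 after op 1: 5.0000 - 4.0000 = 1.0000

Answer: 1.0000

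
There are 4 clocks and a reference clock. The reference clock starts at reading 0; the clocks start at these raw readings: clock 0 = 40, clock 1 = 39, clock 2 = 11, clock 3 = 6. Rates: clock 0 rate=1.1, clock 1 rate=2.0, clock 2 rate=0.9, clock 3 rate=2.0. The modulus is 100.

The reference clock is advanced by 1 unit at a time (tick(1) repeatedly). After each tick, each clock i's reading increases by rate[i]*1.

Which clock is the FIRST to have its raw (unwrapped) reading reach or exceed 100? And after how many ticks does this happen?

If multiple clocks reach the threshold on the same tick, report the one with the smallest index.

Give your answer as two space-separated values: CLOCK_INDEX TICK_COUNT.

Answer: 1 31

Derivation:
clock 0: start=40, rate=1.1, needs 100-40 = 60; ticks = ceil(60/1.1) = ceil(54.5455) = 55; reading at tick 55 = 40 + 1.1*55 = 100.5000
clock 1: start=39, rate=2.0, needs 100-39 = 61; ticks = ceil(61/2.0) = ceil(30.5000) = 31; reading at tick 31 = 39 + 2.0*31 = 101.0000
clock 2: start=11, rate=0.9, needs 100-11 = 89; ticks = ceil(89/0.9) = ceil(98.8889) = 99; reading at tick 99 = 11 + 0.9*99 = 100.1000
clock 3: start=6, rate=2.0, needs 100-6 = 94; ticks = ceil(94/2.0) = ceil(47.0000) = 47; reading at tick 47 = 6 + 2.0*47 = 100.0000
Minimum tick count = 31; winners = [1]; smallest index = 1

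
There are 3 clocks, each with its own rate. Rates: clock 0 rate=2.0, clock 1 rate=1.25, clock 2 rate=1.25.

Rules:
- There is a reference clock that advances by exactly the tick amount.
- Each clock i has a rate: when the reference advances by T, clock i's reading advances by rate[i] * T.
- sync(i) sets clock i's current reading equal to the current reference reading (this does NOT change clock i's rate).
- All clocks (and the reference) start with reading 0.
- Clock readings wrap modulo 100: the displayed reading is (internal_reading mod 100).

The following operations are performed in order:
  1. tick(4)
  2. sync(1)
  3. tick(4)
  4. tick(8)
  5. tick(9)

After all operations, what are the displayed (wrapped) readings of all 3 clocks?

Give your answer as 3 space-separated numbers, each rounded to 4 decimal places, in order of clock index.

Answer: 50.0000 30.2500 31.2500

Derivation:
After op 1 tick(4): ref=4.0000 raw=[8.0000 5.0000 5.0000]
After op 2 sync(1): ref=4.0000 raw=[8.0000 4.0000 5.0000]
After op 3 tick(4): ref=8.0000 raw=[16.0000 9.0000 10.0000]
After op 4 tick(8): ref=16.0000 raw=[32.0000 19.0000 20.0000]
After op 5 tick(9): ref=25.0000 raw=[50.0000 30.2500 31.2500]
Wrap final raw readings (mod 100): 50.0000 mod 100 = 50.0000; 30.2500 mod 100 = 30.2500; 31.2500 mod 100 = 31.2500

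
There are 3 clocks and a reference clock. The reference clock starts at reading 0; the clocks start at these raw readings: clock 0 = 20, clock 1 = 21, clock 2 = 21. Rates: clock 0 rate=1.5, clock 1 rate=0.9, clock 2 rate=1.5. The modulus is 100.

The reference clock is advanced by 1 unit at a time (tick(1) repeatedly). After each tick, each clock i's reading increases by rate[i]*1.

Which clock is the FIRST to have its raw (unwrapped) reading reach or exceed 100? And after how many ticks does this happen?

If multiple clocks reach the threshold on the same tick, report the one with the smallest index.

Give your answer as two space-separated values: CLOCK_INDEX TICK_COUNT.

clock 0: start=20, rate=1.5, needs 100-20 = 80; ticks = ceil(80/1.5) = ceil(53.3333) = 54; reading at tick 54 = 20 + 1.5*54 = 101.0000
clock 1: start=21, rate=0.9, needs 100-21 = 79; ticks = ceil(79/0.9) = ceil(87.7778) = 88; reading at tick 88 = 21 + 0.9*88 = 100.2000
clock 2: start=21, rate=1.5, needs 100-21 = 79; ticks = ceil(79/1.5) = ceil(52.6667) = 53; reading at tick 53 = 21 + 1.5*53 = 100.5000
Minimum tick count = 53; winners = [2]; smallest index = 2

Answer: 2 53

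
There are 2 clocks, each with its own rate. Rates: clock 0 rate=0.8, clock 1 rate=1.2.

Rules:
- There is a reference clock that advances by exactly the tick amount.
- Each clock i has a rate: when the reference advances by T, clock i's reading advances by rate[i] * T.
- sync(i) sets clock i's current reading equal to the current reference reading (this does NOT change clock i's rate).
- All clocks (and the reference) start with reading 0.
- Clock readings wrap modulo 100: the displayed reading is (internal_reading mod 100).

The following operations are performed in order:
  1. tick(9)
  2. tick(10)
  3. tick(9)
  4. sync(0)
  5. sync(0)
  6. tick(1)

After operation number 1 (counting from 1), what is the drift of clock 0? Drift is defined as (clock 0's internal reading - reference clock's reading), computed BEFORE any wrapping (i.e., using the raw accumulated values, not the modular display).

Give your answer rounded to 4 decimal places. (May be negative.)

After op 1 tick(9): ref=9.0000 raw=[7.2000 10.8000]
Drift of clock 0 after op 1: 7.2000 - 9.0000 = -1.8000

Answer: -1.8000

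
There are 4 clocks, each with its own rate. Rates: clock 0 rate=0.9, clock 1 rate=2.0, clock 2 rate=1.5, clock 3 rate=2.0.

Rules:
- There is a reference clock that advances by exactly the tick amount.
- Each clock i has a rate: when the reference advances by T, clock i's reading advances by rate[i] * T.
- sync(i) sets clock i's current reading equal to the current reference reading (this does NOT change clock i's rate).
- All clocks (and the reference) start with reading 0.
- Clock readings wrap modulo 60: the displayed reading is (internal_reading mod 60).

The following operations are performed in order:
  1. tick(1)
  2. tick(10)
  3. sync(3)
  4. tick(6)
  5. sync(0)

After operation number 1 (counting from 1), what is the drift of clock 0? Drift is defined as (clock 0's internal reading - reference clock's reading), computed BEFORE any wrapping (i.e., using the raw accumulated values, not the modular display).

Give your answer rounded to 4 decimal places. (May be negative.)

After op 1 tick(1): ref=1.0000 raw=[0.9000 2.0000 1.5000 2.0000]
Drift of clock 0 after op 1: 0.9000 - 1.0000 = -0.1000

Answer: -0.1000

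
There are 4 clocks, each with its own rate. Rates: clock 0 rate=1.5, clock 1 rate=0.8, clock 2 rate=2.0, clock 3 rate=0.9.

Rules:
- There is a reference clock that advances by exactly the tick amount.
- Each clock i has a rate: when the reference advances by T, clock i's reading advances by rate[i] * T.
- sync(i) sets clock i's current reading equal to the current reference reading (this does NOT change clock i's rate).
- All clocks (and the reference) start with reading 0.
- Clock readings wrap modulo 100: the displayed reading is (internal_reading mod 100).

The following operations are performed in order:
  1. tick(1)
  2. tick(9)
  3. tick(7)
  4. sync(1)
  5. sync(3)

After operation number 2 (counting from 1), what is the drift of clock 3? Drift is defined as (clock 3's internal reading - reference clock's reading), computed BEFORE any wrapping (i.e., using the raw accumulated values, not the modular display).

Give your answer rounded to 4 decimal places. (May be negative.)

Answer: -1.0000

Derivation:
After op 1 tick(1): ref=1.0000 raw=[1.5000 0.8000 2.0000 0.9000]
After op 2 tick(9): ref=10.0000 raw=[15.0000 8.0000 20.0000 9.0000]
Drift of clock 3 after op 2: 9.0000 - 10.0000 = -1.0000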